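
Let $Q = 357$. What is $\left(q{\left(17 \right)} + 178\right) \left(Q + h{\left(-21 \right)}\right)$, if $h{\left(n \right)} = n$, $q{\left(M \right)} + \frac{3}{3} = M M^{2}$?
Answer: $1710240$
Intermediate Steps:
$q{\left(M \right)} = -1 + M^{3}$ ($q{\left(M \right)} = -1 + M M^{2} = -1 + M^{3}$)
$\left(q{\left(17 \right)} + 178\right) \left(Q + h{\left(-21 \right)}\right) = \left(\left(-1 + 17^{3}\right) + 178\right) \left(357 - 21\right) = \left(\left(-1 + 4913\right) + 178\right) 336 = \left(4912 + 178\right) 336 = 5090 \cdot 336 = 1710240$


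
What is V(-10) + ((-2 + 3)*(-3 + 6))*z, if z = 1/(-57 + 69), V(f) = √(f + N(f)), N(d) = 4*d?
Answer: ¼ + 5*I*√2 ≈ 0.25 + 7.0711*I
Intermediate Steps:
V(f) = √5*√f (V(f) = √(f + 4*f) = √(5*f) = √5*√f)
z = 1/12 ≈ 0.083333
V(-10) + ((-2 + 3)*(-3 + 6))*z = √5*√(-10) + ((-2 + 3)*(-3 + 6))*(1/12) = √5*(I*√10) + (1*3)*(1/12) = 5*I*√2 + 3*(1/12) = 5*I*√2 + ¼ = ¼ + 5*I*√2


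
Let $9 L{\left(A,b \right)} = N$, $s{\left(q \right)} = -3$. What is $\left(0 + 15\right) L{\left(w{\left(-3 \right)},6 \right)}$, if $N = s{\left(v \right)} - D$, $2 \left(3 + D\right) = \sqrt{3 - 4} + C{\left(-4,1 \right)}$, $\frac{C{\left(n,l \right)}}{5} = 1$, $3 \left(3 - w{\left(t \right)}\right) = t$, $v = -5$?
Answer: $- \frac{25}{6} - \frac{5 i}{6} \approx -4.1667 - 0.83333 i$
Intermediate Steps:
$w{\left(t \right)} = 3 - \frac{t}{3}$
$C{\left(n,l \right)} = 5$ ($C{\left(n,l \right)} = 5 \cdot 1 = 5$)
$D = - \frac{1}{2} + \frac{i}{2}$ ($D = -3 + \frac{\sqrt{3 - 4} + 5}{2} = -3 + \frac{\sqrt{-1} + 5}{2} = -3 + \frac{i + 5}{2} = -3 + \frac{5 + i}{2} = -3 + \left(\frac{5}{2} + \frac{i}{2}\right) = - \frac{1}{2} + \frac{i}{2} \approx -0.5 + 0.5 i$)
$N = - \frac{5}{2} - \frac{i}{2}$ ($N = -3 - \left(- \frac{1}{2} + \frac{i}{2}\right) = -3 + \left(\frac{1}{2} - \frac{i}{2}\right) = - \frac{5}{2} - \frac{i}{2} \approx -2.5 - 0.5 i$)
$L{\left(A,b \right)} = - \frac{5}{18} - \frac{i}{18}$ ($L{\left(A,b \right)} = \frac{- \frac{5}{2} - \frac{i}{2}}{9} = - \frac{5}{18} - \frac{i}{18}$)
$\left(0 + 15\right) L{\left(w{\left(-3 \right)},6 \right)} = \left(0 + 15\right) \left(- \frac{5}{18} - \frac{i}{18}\right) = 15 \left(- \frac{5}{18} - \frac{i}{18}\right) = - \frac{25}{6} - \frac{5 i}{6}$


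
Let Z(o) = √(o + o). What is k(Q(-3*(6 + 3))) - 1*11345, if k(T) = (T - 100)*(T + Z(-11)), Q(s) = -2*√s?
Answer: -11453 + 6*√66 - 100*I*√22 + 600*I*√3 ≈ -11404.0 + 570.19*I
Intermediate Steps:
Z(o) = √2*√o (Z(o) = √(2*o) = √2*√o)
k(T) = (-100 + T)*(T + I*√22) (k(T) = (T - 100)*(T + √2*√(-11)) = (-100 + T)*(T + √2*(I*√11)) = (-100 + T)*(T + I*√22))
k(Q(-3*(6 + 3))) - 1*11345 = ((-2*I*√3*√(6 + 3))² - (-200)*√(-3*(6 + 3)) - 100*I*√22 + I*(-2*I*√3*√(6 + 3))*√22) - 1*11345 = ((-2*3*I*√3)² - (-200)*√(-3*9) - 100*I*√22 + I*(-2*3*I*√3)*√22) - 11345 = ((-6*I*√3)² - (-200)*√(-27) - 100*I*√22 + I*(-6*I*√3)*√22) - 11345 = ((-6*I*√3)² - (-200)*3*I*√3 - 100*I*√22 + I*(-6*I*√3)*√22) - 11345 = ((-6*I*√3)² - (-600)*I*√3 - 100*I*√22 + I*(-6*I*√3)*√22) - 11345 = (-108 + 600*I*√3 - 100*I*√22 + 6*√66) - 11345 = (-108 + 6*√66 - 100*I*√22 + 600*I*√3) - 11345 = -11453 + 6*√66 - 100*I*√22 + 600*I*√3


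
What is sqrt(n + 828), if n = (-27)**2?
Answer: 3*sqrt(173) ≈ 39.459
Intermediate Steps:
n = 729
sqrt(n + 828) = sqrt(729 + 828) = sqrt(1557) = 3*sqrt(173)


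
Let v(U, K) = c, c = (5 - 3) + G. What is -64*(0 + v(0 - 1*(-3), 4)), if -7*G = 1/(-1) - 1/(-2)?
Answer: -928/7 ≈ -132.57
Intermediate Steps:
G = 1/14 (G = -(1/(-1) - 1/(-2))/7 = -(1*(-1) - 1*(-½))/7 = -(-1 + ½)/7 = -⅐*(-½) = 1/14 ≈ 0.071429)
c = 29/14 (c = (5 - 3) + 1/14 = 2 + 1/14 = 29/14 ≈ 2.0714)
v(U, K) = 29/14
-64*(0 + v(0 - 1*(-3), 4)) = -64*(0 + 29/14) = -64*29/14 = -928/7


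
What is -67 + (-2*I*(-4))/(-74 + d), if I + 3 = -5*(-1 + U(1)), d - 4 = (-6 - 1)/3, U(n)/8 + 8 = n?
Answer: -21307/217 ≈ -98.189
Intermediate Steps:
U(n) = -64 + 8*n
d = 5/3 (d = 4 + (-6 - 1)/3 = 4 + (⅓)*(-7) = 4 - 7/3 = 5/3 ≈ 1.6667)
I = 282 (I = -3 - 5*(-1 + (-64 + 8*1)) = -3 - 5*(-1 + (-64 + 8)) = -3 - 5*(-1 - 56) = -3 - 5*(-57) = -3 + 285 = 282)
-67 + (-2*I*(-4))/(-74 + d) = -67 + (-2*282*(-4))/(-74 + 5/3) = -67 + (-564*(-4))/(-217/3) = -67 - 3/217*2256 = -67 - 6768/217 = -21307/217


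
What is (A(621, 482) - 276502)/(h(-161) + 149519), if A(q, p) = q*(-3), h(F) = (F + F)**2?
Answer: -278365/253203 ≈ -1.0994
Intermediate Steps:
h(F) = 4*F**2 (h(F) = (2*F)**2 = 4*F**2)
A(q, p) = -3*q
(A(621, 482) - 276502)/(h(-161) + 149519) = (-3*621 - 276502)/(4*(-161)**2 + 149519) = (-1863 - 276502)/(4*25921 + 149519) = -278365/(103684 + 149519) = -278365/253203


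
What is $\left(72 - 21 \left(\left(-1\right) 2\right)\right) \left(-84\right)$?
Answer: $-9576$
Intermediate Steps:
$\left(72 - 21 \left(\left(-1\right) 2\right)\right) \left(-84\right) = \left(72 - -42\right) \left(-84\right) = \left(72 + 42\right) \left(-84\right) = 114 \left(-84\right) = -9576$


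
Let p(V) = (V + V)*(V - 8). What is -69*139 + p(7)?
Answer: -9605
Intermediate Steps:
p(V) = 2*V*(-8 + V) (p(V) = (2*V)*(-8 + V) = 2*V*(-8 + V))
-69*139 + p(7) = -69*139 + 2*7*(-8 + 7) = -9591 + 2*7*(-1) = -9591 - 14 = -9605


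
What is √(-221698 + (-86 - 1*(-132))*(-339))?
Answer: 2*I*√59323 ≈ 487.13*I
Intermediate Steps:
√(-221698 + (-86 - 1*(-132))*(-339)) = √(-221698 + (-86 + 132)*(-339)) = √(-221698 + 46*(-339)) = √(-221698 - 15594) = √(-237292) = 2*I*√59323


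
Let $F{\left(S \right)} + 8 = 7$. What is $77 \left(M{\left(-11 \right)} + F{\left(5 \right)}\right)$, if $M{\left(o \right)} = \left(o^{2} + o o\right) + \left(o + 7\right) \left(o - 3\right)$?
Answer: $22869$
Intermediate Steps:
$F{\left(S \right)} = -1$ ($F{\left(S \right)} = -8 + 7 = -1$)
$M{\left(o \right)} = 2 o^{2} + \left(-3 + o\right) \left(7 + o\right)$ ($M{\left(o \right)} = \left(o^{2} + o^{2}\right) + \left(7 + o\right) \left(-3 + o\right) = 2 o^{2} + \left(-3 + o\right) \left(7 + o\right)$)
$77 \left(M{\left(-11 \right)} + F{\left(5 \right)}\right) = 77 \left(\left(-21 + 3 \left(-11\right)^{2} + 4 \left(-11\right)\right) - 1\right) = 77 \left(\left(-21 + 3 \cdot 121 - 44\right) - 1\right) = 77 \left(\left(-21 + 363 - 44\right) - 1\right) = 77 \left(298 - 1\right) = 77 \cdot 297 = 22869$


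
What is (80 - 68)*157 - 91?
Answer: 1793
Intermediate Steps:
(80 - 68)*157 - 91 = 12*157 - 91 = 1884 - 91 = 1793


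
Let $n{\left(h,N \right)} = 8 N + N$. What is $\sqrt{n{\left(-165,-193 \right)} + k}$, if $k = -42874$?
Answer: $i \sqrt{44611} \approx 211.21 i$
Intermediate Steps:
$n{\left(h,N \right)} = 9 N$
$\sqrt{n{\left(-165,-193 \right)} + k} = \sqrt{9 \left(-193\right) - 42874} = \sqrt{-1737 - 42874} = \sqrt{-44611} = i \sqrt{44611}$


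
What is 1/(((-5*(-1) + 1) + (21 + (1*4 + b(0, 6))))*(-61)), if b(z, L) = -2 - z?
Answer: -1/1769 ≈ -0.00056529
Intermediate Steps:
1/(((-5*(-1) + 1) + (21 + (1*4 + b(0, 6))))*(-61)) = 1/(((-5*(-1) + 1) + (21 + (1*4 + (-2 - 1*0))))*(-61)) = 1/(((5 + 1) + (21 + (4 + (-2 + 0))))*(-61)) = 1/((6 + (21 + (4 - 2)))*(-61)) = 1/((6 + (21 + 2))*(-61)) = 1/((6 + 23)*(-61)) = 1/(29*(-61)) = 1/(-1769) = -1/1769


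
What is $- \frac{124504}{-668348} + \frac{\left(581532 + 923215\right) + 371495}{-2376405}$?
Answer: $- \frac{2753191552}{4563981405} \approx -0.60324$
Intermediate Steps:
$- \frac{124504}{-668348} + \frac{\left(581532 + 923215\right) + 371495}{-2376405} = \left(-124504\right) \left(- \frac{1}{668348}\right) + \left(1504747 + 371495\right) \left(- \frac{1}{2376405}\right) = \frac{31126}{167087} + 1876242 \left(- \frac{1}{2376405}\right) = \frac{31126}{167087} - \frac{21566}{27315} = - \frac{2753191552}{4563981405}$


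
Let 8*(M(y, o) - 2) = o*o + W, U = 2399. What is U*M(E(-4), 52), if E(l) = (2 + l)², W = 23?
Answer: 6580457/8 ≈ 8.2256e+5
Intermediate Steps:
M(y, o) = 39/8 + o²/8 (M(y, o) = 2 + (o*o + 23)/8 = 2 + (o² + 23)/8 = 2 + (23 + o²)/8 = 2 + (23/8 + o²/8) = 39/8 + o²/8)
U*M(E(-4), 52) = 2399*(39/8 + (⅛)*52²) = 2399*(39/8 + (⅛)*2704) = 2399*(39/8 + 338) = 2399*(2743/8) = 6580457/8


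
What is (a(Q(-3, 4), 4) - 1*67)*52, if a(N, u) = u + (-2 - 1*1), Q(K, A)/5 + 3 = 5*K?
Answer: -3432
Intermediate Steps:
Q(K, A) = -15 + 25*K (Q(K, A) = -15 + 5*(5*K) = -15 + 25*K)
a(N, u) = -3 + u (a(N, u) = u + (-2 - 1) = u - 3 = -3 + u)
(a(Q(-3, 4), 4) - 1*67)*52 = ((-3 + 4) - 1*67)*52 = (1 - 67)*52 = -66*52 = -3432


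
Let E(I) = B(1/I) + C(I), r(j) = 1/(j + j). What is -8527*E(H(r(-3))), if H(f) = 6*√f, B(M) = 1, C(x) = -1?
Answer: 0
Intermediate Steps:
r(j) = 1/(2*j)
E(I) = 0 (E(I) = 1 - 1 = 0)
-8527*E(H(r(-3))) = -8527*0 = 0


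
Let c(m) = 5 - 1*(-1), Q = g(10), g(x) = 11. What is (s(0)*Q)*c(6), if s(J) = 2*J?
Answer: 0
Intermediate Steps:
Q = 11
c(m) = 6 (c(m) = 5 + 1 = 6)
(s(0)*Q)*c(6) = ((2*0)*11)*6 = (0*11)*6 = 0*6 = 0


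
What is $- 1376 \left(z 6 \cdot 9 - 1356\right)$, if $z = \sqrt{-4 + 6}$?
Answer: $1865856 - 74304 \sqrt{2} \approx 1.7608 \cdot 10^{6}$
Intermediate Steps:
$z = \sqrt{2} \approx 1.4142$
$- 1376 \left(z 6 \cdot 9 - 1356\right) = - 1376 \left(\sqrt{2} \cdot 6 \cdot 9 - 1356\right) = - 1376 \left(6 \sqrt{2} \cdot 9 - 1356\right) = - 1376 \left(54 \sqrt{2} - 1356\right) = - 1376 \left(-1356 + 54 \sqrt{2}\right) = 1865856 - 74304 \sqrt{2}$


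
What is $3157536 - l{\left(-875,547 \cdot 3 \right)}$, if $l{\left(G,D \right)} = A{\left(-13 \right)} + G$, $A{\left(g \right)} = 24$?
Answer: $3158387$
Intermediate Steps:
$l{\left(G,D \right)} = 24 + G$
$3157536 - l{\left(-875,547 \cdot 3 \right)} = 3157536 - \left(24 - 875\right) = 3157536 - -851 = 3157536 + 851 = 3158387$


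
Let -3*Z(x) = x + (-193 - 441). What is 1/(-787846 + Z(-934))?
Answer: -3/2361970 ≈ -1.2701e-6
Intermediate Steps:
Z(x) = 634/3 - x/3 (Z(x) = -(x + (-193 - 441))/3 = -(x - 634)/3 = -(-634 + x)/3 = 634/3 - x/3)
1/(-787846 + Z(-934)) = 1/(-787846 + (634/3 - ⅓*(-934))) = 1/(-787846 + (634/3 + 934/3)) = 1/(-787846 + 1568/3) = 1/(-2361970/3) = -3/2361970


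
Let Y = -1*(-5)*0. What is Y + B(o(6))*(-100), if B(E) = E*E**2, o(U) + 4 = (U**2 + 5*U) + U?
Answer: -31443200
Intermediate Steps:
o(U) = -4 + U**2 + 6*U (o(U) = -4 + ((U**2 + 5*U) + U) = -4 + (U**2 + 6*U) = -4 + U**2 + 6*U)
Y = 0 (Y = 5*0 = 0)
B(E) = E**3
Y + B(o(6))*(-100) = 0 + (-4 + 6**2 + 6*6)**3*(-100) = 0 + (-4 + 36 + 36)**3*(-100) = 0 + 68**3*(-100) = 0 + 314432*(-100) = 0 - 31443200 = -31443200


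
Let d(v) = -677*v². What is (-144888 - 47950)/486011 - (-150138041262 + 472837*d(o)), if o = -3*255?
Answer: 91120692160529914319/486011 ≈ 1.8749e+14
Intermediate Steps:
o = -765
(-144888 - 47950)/486011 - (-150138041262 + 472837*d(o)) = (-144888 - 47950)/486011 - 472837/(1/(-677*(-765)² - 317526)) = -192838*1/486011 - 472837/(1/(-677*585225 - 317526)) = -192838/486011 - 472837/(1/(-396197325 - 317526)) = -192838/486011 - 472837/(1/(-396514851)) = -192838/486011 - 472837/(-1/396514851) = -192838/486011 - 472837*(-396514851) = -192838/486011 + 187486892602287 = 91120692160529914319/486011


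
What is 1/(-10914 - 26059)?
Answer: -1/36973 ≈ -2.7047e-5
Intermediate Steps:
1/(-10914 - 26059) = 1/(-36973) = -1/36973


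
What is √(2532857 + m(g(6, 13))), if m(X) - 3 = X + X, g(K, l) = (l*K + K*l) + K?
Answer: 8*√39581 ≈ 1591.6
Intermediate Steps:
g(K, l) = K + 2*K*l (g(K, l) = (K*l + K*l) + K = 2*K*l + K = K + 2*K*l)
m(X) = 3 + 2*X (m(X) = 3 + (X + X) = 3 + 2*X)
√(2532857 + m(g(6, 13))) = √(2532857 + (3 + 2*(6*(1 + 2*13)))) = √(2532857 + (3 + 2*(6*(1 + 26)))) = √(2532857 + (3 + 2*(6*27))) = √(2532857 + (3 + 2*162)) = √(2532857 + (3 + 324)) = √(2532857 + 327) = √2533184 = 8*√39581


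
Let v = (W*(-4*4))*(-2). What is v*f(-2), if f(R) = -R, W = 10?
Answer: 640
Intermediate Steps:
v = 320 (v = (10*(-4*4))*(-2) = (10*(-16))*(-2) = -160*(-2) = 320)
v*f(-2) = 320*(-1*(-2)) = 320*2 = 640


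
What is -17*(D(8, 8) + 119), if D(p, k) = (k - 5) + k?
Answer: -2210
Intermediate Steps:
D(p, k) = -5 + 2*k (D(p, k) = (-5 + k) + k = -5 + 2*k)
-17*(D(8, 8) + 119) = -17*((-5 + 2*8) + 119) = -17*((-5 + 16) + 119) = -17*(11 + 119) = -17*130 = -2210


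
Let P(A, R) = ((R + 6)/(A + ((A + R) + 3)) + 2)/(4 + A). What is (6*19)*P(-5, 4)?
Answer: 152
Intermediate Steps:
P(A, R) = (2 + (6 + R)/(3 + R + 2*A))/(4 + A) (P(A, R) = ((6 + R)/(A + (3 + A + R)) + 2)/(4 + A) = ((6 + R)/(3 + R + 2*A) + 2)/(4 + A) = (2 + (6 + R)/(3 + R + 2*A))/(4 + A))
(6*19)*P(-5, 4) = (6*19)*((12 + 3*4 + 4*(-5))/(12 + 2*(-5)² + 4*4 + 11*(-5) - 5*4)) = 114*((12 + 12 - 20)/(12 + 2*25 + 16 - 55 - 20)) = 114*(4/(12 + 50 + 16 - 55 - 20)) = 114*(4/3) = 152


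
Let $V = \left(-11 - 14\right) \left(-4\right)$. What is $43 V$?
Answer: $4300$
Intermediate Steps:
$V = 100$ ($V = \left(-25\right) \left(-4\right) = 100$)
$43 V = 43 \cdot 100 = 4300$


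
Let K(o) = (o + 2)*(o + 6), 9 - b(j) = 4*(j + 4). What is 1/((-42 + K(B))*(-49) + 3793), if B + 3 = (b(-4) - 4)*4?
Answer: -1/15562 ≈ -6.4259e-5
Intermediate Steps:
b(j) = -7 - 4*j (b(j) = 9 - 4*(j + 4) = 9 - 4*(4 + j) = 9 - (16 + 4*j) = 9 + (-16 - 4*j) = -7 - 4*j)
B = 17 (B = -3 + ((-7 - 4*(-4)) - 4)*4 = -3 + ((-7 + 16) - 4)*4 = -3 + (9 - 4)*4 = -3 + 5*4 = -3 + 20 = 17)
K(o) = (2 + o)*(6 + o)
1/((-42 + K(B))*(-49) + 3793) = 1/((-42 + (12 + 17² + 8*17))*(-49) + 3793) = 1/((-42 + (12 + 289 + 136))*(-49) + 3793) = 1/((-42 + 437)*(-49) + 3793) = 1/(395*(-49) + 3793) = 1/(-19355 + 3793) = 1/(-15562) = -1/15562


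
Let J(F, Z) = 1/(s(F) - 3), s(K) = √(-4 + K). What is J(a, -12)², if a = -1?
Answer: (3 - I*√5)⁻² ≈ 0.020408 + 0.068451*I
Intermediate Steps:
J(F, Z) = 1/(-3 + √(-4 + F)) (J(F, Z) = 1/(√(-4 + F) - 3) = 1/(-3 + √(-4 + F)))
J(a, -12)² = (1/(-3 + √(-4 - 1)))² = (1/(-3 + √(-5)))² = (1/(-3 + I*√5))² = (-3 + I*√5)⁻²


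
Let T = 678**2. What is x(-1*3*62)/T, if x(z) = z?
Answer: -31/76614 ≈ -0.00040463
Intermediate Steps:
T = 459684
x(-1*3*62)/T = (-1*3*62)/459684 = -3*62*(1/459684) = -186*1/459684 = -31/76614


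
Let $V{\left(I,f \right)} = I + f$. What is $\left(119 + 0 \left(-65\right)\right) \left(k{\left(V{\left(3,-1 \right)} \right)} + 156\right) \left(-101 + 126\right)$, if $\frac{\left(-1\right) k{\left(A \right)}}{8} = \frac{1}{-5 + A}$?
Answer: $\frac{1416100}{3} \approx 4.7203 \cdot 10^{5}$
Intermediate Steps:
$k{\left(A \right)} = - \frac{8}{-5 + A}$
$\left(119 + 0 \left(-65\right)\right) \left(k{\left(V{\left(3,-1 \right)} \right)} + 156\right) \left(-101 + 126\right) = \left(119 + 0 \left(-65\right)\right) \left(- \frac{8}{-5 + \left(3 - 1\right)} + 156\right) \left(-101 + 126\right) = \left(119 + 0\right) \left(- \frac{8}{-5 + 2} + 156\right) 25 = 119 \left(- \frac{8}{-3} + 156\right) 25 = 119 \left(\left(-8\right) \left(- \frac{1}{3}\right) + 156\right) 25 = 119 \left(\frac{8}{3} + 156\right) 25 = 119 \cdot \frac{476}{3} \cdot 25 = 119 \cdot \frac{11900}{3} = \frac{1416100}{3}$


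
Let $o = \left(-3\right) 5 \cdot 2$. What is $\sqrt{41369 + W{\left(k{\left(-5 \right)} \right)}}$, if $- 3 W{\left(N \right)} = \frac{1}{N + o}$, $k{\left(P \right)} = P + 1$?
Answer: $\frac{\sqrt{430403178}}{102} \approx 203.39$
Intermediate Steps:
$k{\left(P \right)} = 1 + P$
$o = -30$ ($o = \left(-15\right) 2 = -30$)
$W{\left(N \right)} = - \frac{1}{3 \left(-30 + N\right)}$ ($W{\left(N \right)} = - \frac{1}{3 \left(N - 30\right)} = - \frac{1}{3 \left(-30 + N\right)}$)
$\sqrt{41369 + W{\left(k{\left(-5 \right)} \right)}} = \sqrt{41369 - \frac{1}{-90 + 3 \left(1 - 5\right)}} = \sqrt{41369 - \frac{1}{-90 + 3 \left(-4\right)}} = \sqrt{41369 - \frac{1}{-90 - 12}} = \sqrt{41369 - \frac{1}{-102}} = \sqrt{41369 - - \frac{1}{102}} = \sqrt{41369 + \frac{1}{102}} = \sqrt{\frac{4219639}{102}} = \frac{\sqrt{430403178}}{102}$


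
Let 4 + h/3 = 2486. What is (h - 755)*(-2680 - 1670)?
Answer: -29105850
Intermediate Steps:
h = 7446 (h = -12 + 3*2486 = -12 + 7458 = 7446)
(h - 755)*(-2680 - 1670) = (7446 - 755)*(-2680 - 1670) = 6691*(-4350) = -29105850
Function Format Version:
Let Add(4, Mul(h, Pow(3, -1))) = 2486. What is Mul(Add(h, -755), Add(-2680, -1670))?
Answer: -29105850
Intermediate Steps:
h = 7446 (h = Add(-12, Mul(3, 2486)) = Add(-12, 7458) = 7446)
Mul(Add(h, -755), Add(-2680, -1670)) = Mul(Add(7446, -755), Add(-2680, -1670)) = Mul(6691, -4350) = -29105850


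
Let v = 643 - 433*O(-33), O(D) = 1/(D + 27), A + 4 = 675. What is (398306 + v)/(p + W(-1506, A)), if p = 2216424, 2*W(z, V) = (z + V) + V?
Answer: 2394127/13298052 ≈ 0.18004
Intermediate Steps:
A = 671 (A = -4 + 675 = 671)
O(D) = 1/(27 + D)
W(z, V) = V + z/2 (W(z, V) = ((z + V) + V)/2 = ((V + z) + V)/2 = (z + 2*V)/2 = V + z/2)
v = 4291/6 (v = 643 - 433/(27 - 33) = 643 - 433/(-6) = 643 - 433*(-1/6) = 643 + 433/6 = 4291/6 ≈ 715.17)
(398306 + v)/(p + W(-1506, A)) = (398306 + 4291/6)/(2216424 + (671 + (1/2)*(-1506))) = 2394127/(6*(2216424 + (671 - 753))) = 2394127/(6*(2216424 - 82)) = (2394127/6)/2216342 = (2394127/6)*(1/2216342) = 2394127/13298052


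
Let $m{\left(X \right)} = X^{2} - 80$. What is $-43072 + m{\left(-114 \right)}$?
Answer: $-30156$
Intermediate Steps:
$m{\left(X \right)} = -80 + X^{2}$ ($m{\left(X \right)} = X^{2} - 80 = -80 + X^{2}$)
$-43072 + m{\left(-114 \right)} = -43072 - \left(80 - \left(-114\right)^{2}\right) = -43072 + \left(-80 + 12996\right) = -43072 + 12916 = -30156$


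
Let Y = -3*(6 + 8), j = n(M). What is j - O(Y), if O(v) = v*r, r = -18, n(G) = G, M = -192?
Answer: -948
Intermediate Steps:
j = -192
Y = -42 (Y = -3*14 = -42)
O(v) = -18*v (O(v) = v*(-18) = -18*v)
j - O(Y) = -192 - (-18)*(-42) = -192 - 1*756 = -192 - 756 = -948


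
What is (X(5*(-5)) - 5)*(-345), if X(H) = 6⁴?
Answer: -445395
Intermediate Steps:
X(H) = 1296
(X(5*(-5)) - 5)*(-345) = (1296 - 5)*(-345) = 1291*(-345) = -445395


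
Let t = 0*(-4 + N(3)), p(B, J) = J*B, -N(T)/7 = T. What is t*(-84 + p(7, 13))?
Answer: 0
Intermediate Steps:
N(T) = -7*T
p(B, J) = B*J
t = 0 (t = 0*(-4 - 7*3) = 0*(-4 - 21) = 0*(-25) = 0)
t*(-84 + p(7, 13)) = 0*(-84 + 7*13) = 0*(-84 + 91) = 0*7 = 0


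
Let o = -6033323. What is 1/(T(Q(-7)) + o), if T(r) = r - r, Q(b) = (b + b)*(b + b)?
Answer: -1/6033323 ≈ -1.6575e-7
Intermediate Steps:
Q(b) = 4*b² (Q(b) = (2*b)*(2*b) = 4*b²)
T(r) = 0
1/(T(Q(-7)) + o) = 1/(0 - 6033323) = 1/(-6033323) = -1/6033323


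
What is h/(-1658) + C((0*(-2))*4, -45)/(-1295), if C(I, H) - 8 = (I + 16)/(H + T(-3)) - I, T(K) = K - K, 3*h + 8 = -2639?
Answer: 50847623/96619950 ≈ 0.52626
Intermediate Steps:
h = -2647/3 (h = -8/3 + (⅓)*(-2639) = -8/3 - 2639/3 = -2647/3 ≈ -882.33)
T(K) = 0
C(I, H) = 8 - I + (16 + I)/H (C(I, H) = 8 + ((I + 16)/(H + 0) - I) = 8 + ((16 + I)/H - I) = 8 + (-I + (16 + I)/H) = 8 - I + (16 + I)/H)
h/(-1658) + C((0*(-2))*4, -45)/(-1295) = -2647/3/(-1658) + (8 - 0*(-2)*4 + 16/(-45) + ((0*(-2))*4)/(-45))/(-1295) = -2647/3*(-1/1658) + (8 - 0*4 + 16*(-1/45) + (0*4)*(-1/45))*(-1/1295) = 2647/4974 + (8 - 1*0 - 16/45 + 0*(-1/45))*(-1/1295) = 2647/4974 + (8 + 0 - 16/45 + 0)*(-1/1295) = 2647/4974 + (344/45)*(-1/1295) = 2647/4974 - 344/58275 = 50847623/96619950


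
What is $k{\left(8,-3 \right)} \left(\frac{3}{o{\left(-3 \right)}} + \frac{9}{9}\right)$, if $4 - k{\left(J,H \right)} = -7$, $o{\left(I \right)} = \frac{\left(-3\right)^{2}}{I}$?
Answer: $0$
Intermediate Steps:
$o{\left(I \right)} = \frac{9}{I}$
$k{\left(J,H \right)} = 11$ ($k{\left(J,H \right)} = 4 - -7 = 4 + 7 = 11$)
$k{\left(8,-3 \right)} \left(\frac{3}{o{\left(-3 \right)}} + \frac{9}{9}\right) = 11 \left(\frac{3}{9 \frac{1}{-3}} + \frac{9}{9}\right) = 11 \left(\frac{3}{9 \left(- \frac{1}{3}\right)} + 9 \cdot \frac{1}{9}\right) = 11 \left(\frac{3}{-3} + 1\right) = 11 \left(3 \left(- \frac{1}{3}\right) + 1\right) = 11 \left(-1 + 1\right) = 11 \cdot 0 = 0$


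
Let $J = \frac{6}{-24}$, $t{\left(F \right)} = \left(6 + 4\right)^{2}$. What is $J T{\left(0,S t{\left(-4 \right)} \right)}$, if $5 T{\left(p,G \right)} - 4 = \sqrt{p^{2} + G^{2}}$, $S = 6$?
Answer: $- \frac{151}{5} \approx -30.2$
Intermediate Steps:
$t{\left(F \right)} = 100$ ($t{\left(F \right)} = 10^{2} = 100$)
$J = - \frac{1}{4}$ ($J = 6 \left(- \frac{1}{24}\right) = - \frac{1}{4} \approx -0.25$)
$T{\left(p,G \right)} = \frac{4}{5} + \frac{\sqrt{G^{2} + p^{2}}}{5}$ ($T{\left(p,G \right)} = \frac{4}{5} + \frac{\sqrt{p^{2} + G^{2}}}{5} = \frac{4}{5} + \frac{\sqrt{G^{2} + p^{2}}}{5}$)
$J T{\left(0,S t{\left(-4 \right)} \right)} = - \frac{\frac{4}{5} + \frac{\sqrt{\left(6 \cdot 100\right)^{2} + 0^{2}}}{5}}{4} = - \frac{\frac{4}{5} + \frac{\sqrt{600^{2} + 0}}{5}}{4} = - \frac{\frac{4}{5} + \frac{\sqrt{360000 + 0}}{5}}{4} = - \frac{\frac{4}{5} + \frac{\sqrt{360000}}{5}}{4} = - \frac{\frac{4}{5} + \frac{1}{5} \cdot 600}{4} = - \frac{\frac{4}{5} + 120}{4} = \left(- \frac{1}{4}\right) \frac{604}{5} = - \frac{151}{5}$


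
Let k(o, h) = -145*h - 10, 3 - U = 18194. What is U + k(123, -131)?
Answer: 794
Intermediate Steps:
U = -18191 (U = 3 - 1*18194 = 3 - 18194 = -18191)
k(o, h) = -10 - 145*h
U + k(123, -131) = -18191 + (-10 - 145*(-131)) = -18191 + (-10 + 18995) = -18191 + 18985 = 794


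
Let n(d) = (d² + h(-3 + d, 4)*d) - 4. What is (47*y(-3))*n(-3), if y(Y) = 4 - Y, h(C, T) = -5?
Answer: 6580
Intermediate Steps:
n(d) = -4 + d² - 5*d (n(d) = (d² - 5*d) - 4 = -4 + d² - 5*d)
(47*y(-3))*n(-3) = (47*(4 - 1*(-3)))*(-4 + (-3)² - 5*(-3)) = (47*(4 + 3))*(-4 + 9 + 15) = (47*7)*20 = 329*20 = 6580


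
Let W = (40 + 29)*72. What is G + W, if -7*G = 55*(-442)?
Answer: 59086/7 ≈ 8440.9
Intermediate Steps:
G = 24310/7 (G = -55*(-442)/7 = -⅐*(-24310) = 24310/7 ≈ 3472.9)
W = 4968 (W = 69*72 = 4968)
G + W = 24310/7 + 4968 = 59086/7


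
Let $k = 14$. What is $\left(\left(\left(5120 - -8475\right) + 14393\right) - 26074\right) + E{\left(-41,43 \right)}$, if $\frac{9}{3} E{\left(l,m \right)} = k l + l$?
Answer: $1709$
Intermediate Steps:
$E{\left(l,m \right)} = 5 l$ ($E{\left(l,m \right)} = \frac{14 l + l}{3} = \frac{15 l}{3} = 5 l$)
$\left(\left(\left(5120 - -8475\right) + 14393\right) - 26074\right) + E{\left(-41,43 \right)} = \left(\left(\left(5120 - -8475\right) + 14393\right) - 26074\right) + 5 \left(-41\right) = \left(\left(\left(5120 + 8475\right) + 14393\right) - 26074\right) - 205 = \left(\left(13595 + 14393\right) - 26074\right) - 205 = \left(27988 - 26074\right) - 205 = 1914 - 205 = 1709$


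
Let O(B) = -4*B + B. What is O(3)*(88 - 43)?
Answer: -405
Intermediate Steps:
O(B) = -3*B
O(3)*(88 - 43) = (-3*3)*(88 - 43) = -9*45 = -405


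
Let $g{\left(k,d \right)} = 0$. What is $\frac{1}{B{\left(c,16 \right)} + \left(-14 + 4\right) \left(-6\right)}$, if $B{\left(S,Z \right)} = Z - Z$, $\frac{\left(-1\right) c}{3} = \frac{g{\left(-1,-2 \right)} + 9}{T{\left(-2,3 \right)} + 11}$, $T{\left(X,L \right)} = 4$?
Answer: $\frac{1}{60} \approx 0.016667$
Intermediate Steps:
$c = - \frac{9}{5}$ ($c = - 3 \frac{0 + 9}{4 + 11} = - 3 \cdot \frac{9}{15} = - 3 \cdot 9 \cdot \frac{1}{15} = \left(-3\right) \frac{3}{5} = - \frac{9}{5} \approx -1.8$)
$B{\left(S,Z \right)} = 0$
$\frac{1}{B{\left(c,16 \right)} + \left(-14 + 4\right) \left(-6\right)} = \frac{1}{0 + \left(-14 + 4\right) \left(-6\right)} = \frac{1}{0 - -60} = \frac{1}{0 + 60} = \frac{1}{60}$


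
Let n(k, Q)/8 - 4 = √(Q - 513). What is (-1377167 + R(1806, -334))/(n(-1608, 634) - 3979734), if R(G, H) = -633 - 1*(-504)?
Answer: 688648/1989807 ≈ 0.34609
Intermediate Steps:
n(k, Q) = 32 + 8*√(-513 + Q) (n(k, Q) = 32 + 8*√(Q - 513) = 32 + 8*√(-513 + Q))
R(G, H) = -129 (R(G, H) = -633 + 504 = -129)
(-1377167 + R(1806, -334))/(n(-1608, 634) - 3979734) = (-1377167 - 129)/((32 + 8*√(-513 + 634)) - 3979734) = -1377296/((32 + 8*√121) - 3979734) = -1377296/((32 + 8*11) - 3979734) = -1377296/((32 + 88) - 3979734) = -1377296/(120 - 3979734) = -1377296/(-3979614) = -1377296*(-1/3979614) = 688648/1989807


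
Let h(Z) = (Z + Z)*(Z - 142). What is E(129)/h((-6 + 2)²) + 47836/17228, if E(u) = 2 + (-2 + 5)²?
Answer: 48171311/17365824 ≈ 2.7739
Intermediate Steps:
h(Z) = 2*Z*(-142 + Z) (h(Z) = (2*Z)*(-142 + Z) = 2*Z*(-142 + Z))
E(u) = 11 (E(u) = 2 + 3² = 2 + 9 = 11)
E(129)/h((-6 + 2)²) + 47836/17228 = 11/((2*(-6 + 2)²*(-142 + (-6 + 2)²))) + 47836/17228 = 11/((2*(-4)²*(-142 + (-4)²))) + 47836*(1/17228) = 11/((2*16*(-142 + 16))) + 11959/4307 = 11/((2*16*(-126))) + 11959/4307 = 11/(-4032) + 11959/4307 = 11*(-1/4032) + 11959/4307 = -11/4032 + 11959/4307 = 48171311/17365824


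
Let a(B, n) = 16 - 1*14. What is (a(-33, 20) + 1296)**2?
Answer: 1684804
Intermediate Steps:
a(B, n) = 2 (a(B, n) = 16 - 14 = 2)
(a(-33, 20) + 1296)**2 = (2 + 1296)**2 = 1298**2 = 1684804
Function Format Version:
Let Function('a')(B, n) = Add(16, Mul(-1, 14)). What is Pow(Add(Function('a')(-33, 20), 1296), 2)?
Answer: 1684804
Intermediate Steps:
Function('a')(B, n) = 2 (Function('a')(B, n) = Add(16, -14) = 2)
Pow(Add(Function('a')(-33, 20), 1296), 2) = Pow(Add(2, 1296), 2) = Pow(1298, 2) = 1684804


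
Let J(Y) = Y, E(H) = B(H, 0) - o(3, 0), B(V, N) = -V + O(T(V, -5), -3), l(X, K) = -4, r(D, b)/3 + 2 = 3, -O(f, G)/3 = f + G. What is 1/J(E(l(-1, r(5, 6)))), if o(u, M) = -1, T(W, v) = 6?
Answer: -1/4 ≈ -0.25000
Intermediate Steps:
O(f, G) = -3*G - 3*f (O(f, G) = -3*(f + G) = -3*(G + f) = -3*G - 3*f)
r(D, b) = 3 (r(D, b) = -6 + 3*3 = -6 + 9 = 3)
B(V, N) = -9 - V (B(V, N) = -V + (-3*(-3) - 3*6) = -V + (9 - 18) = -V - 9 = -9 - V)
E(H) = -8 - H (E(H) = (-9 - H) - 1*(-1) = (-9 - H) + 1 = -8 - H)
1/J(E(l(-1, r(5, 6)))) = 1/(-8 - 1*(-4)) = 1/(-8 + 4) = 1/(-4) = -1/4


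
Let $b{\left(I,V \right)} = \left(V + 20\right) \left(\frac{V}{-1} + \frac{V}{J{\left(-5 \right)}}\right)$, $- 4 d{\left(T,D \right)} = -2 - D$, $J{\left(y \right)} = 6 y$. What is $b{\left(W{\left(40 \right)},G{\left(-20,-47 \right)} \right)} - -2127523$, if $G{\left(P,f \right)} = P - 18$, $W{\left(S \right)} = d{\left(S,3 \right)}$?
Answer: $\frac{10634081}{5} \approx 2.1268 \cdot 10^{6}$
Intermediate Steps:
$d{\left(T,D \right)} = \frac{1}{2} + \frac{D}{4}$ ($d{\left(T,D \right)} = - \frac{-2 - D}{4} = \frac{1}{2} + \frac{D}{4}$)
$W{\left(S \right)} = \frac{5}{4}$ ($W{\left(S \right)} = \frac{1}{2} + \frac{1}{4} \cdot 3 = \frac{1}{2} + \frac{3}{4} = \frac{5}{4}$)
$G{\left(P,f \right)} = -18 + P$
$b{\left(I,V \right)} = - \frac{31 V \left(20 + V\right)}{30}$ ($b{\left(I,V \right)} = \left(V + 20\right) \left(\frac{V}{-1} + \frac{V}{6 \left(-5\right)}\right) = \left(20 + V\right) \left(V \left(-1\right) + \frac{V}{-30}\right) = \left(20 + V\right) \left(- V + V \left(- \frac{1}{30}\right)\right) = \left(20 + V\right) \left(- V - \frac{V}{30}\right) = \left(20 + V\right) \left(- \frac{31 V}{30}\right) = - \frac{31 V \left(20 + V\right)}{30}$)
$b{\left(W{\left(40 \right)},G{\left(-20,-47 \right)} \right)} - -2127523 = - \frac{31 \left(-18 - 20\right) \left(20 - 38\right)}{30} - -2127523 = \left(- \frac{31}{30}\right) \left(-38\right) \left(20 - 38\right) + 2127523 = \left(- \frac{31}{30}\right) \left(-38\right) \left(-18\right) + 2127523 = - \frac{3534}{5} + 2127523 = \frac{10634081}{5}$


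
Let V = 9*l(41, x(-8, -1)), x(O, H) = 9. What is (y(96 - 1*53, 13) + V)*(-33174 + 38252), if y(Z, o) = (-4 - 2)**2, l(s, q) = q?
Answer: 594126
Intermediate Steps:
y(Z, o) = 36 (y(Z, o) = (-6)**2 = 36)
V = 81 (V = 9*9 = 81)
(y(96 - 1*53, 13) + V)*(-33174 + 38252) = (36 + 81)*(-33174 + 38252) = 117*5078 = 594126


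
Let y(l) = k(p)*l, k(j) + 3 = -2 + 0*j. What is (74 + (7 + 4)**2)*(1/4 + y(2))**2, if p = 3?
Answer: 296595/16 ≈ 18537.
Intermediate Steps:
k(j) = -5 (k(j) = -3 + (-2 + 0*j) = -3 + (-2 + 0) = -3 - 2 = -5)
y(l) = -5*l
(74 + (7 + 4)**2)*(1/4 + y(2))**2 = (74 + (7 + 4)**2)*(1/4 - 5*2)**2 = (74 + 11**2)*(1/4 - 10)**2 = (74 + 121)*(-39/4)**2 = 195*(1521/16) = 296595/16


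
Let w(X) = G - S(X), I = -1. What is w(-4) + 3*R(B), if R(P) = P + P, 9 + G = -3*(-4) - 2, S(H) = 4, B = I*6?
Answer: -39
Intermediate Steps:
B = -6 (B = -1*6 = -6)
G = 1 (G = -9 + (-3*(-4) - 2) = -9 + (12 - 2) = -9 + 10 = 1)
R(P) = 2*P
w(X) = -3 (w(X) = 1 - 1*4 = 1 - 4 = -3)
w(-4) + 3*R(B) = -3 + 3*(2*(-6)) = -3 + 3*(-12) = -3 - 36 = -39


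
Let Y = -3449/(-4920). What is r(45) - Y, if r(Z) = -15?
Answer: -77249/4920 ≈ -15.701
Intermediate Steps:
Y = 3449/4920 (Y = -3449*(-1/4920) = 3449/4920 ≈ 0.70102)
r(45) - Y = -15 - 1*3449/4920 = -15 - 3449/4920 = -77249/4920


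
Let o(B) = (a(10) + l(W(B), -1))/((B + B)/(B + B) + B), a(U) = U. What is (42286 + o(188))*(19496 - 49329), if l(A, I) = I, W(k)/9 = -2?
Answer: -26491912831/21 ≈ -1.2615e+9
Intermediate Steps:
W(k) = -18 (W(k) = 9*(-2) = -18)
o(B) = 9/(1 + B) (o(B) = (10 - 1)/((B + B)/(B + B) + B) = 9/((2*B)/((2*B)) + B) = 9/((2*B)*(1/(2*B)) + B) = 9/(1 + B))
(42286 + o(188))*(19496 - 49329) = (42286 + 9/(1 + 188))*(19496 - 49329) = (42286 + 9/189)*(-29833) = (42286 + 9*(1/189))*(-29833) = (42286 + 1/21)*(-29833) = (888007/21)*(-29833) = -26491912831/21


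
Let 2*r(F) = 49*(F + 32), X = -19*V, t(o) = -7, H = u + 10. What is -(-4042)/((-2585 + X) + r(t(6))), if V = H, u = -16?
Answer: -8084/3717 ≈ -2.1749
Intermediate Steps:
H = -6 (H = -16 + 10 = -6)
V = -6
X = 114 (X = -19*(-6) = 114)
r(F) = 784 + 49*F/2 (r(F) = (49*(F + 32))/2 = (49*(32 + F))/2 = (1568 + 49*F)/2 = 784 + 49*F/2)
-(-4042)/((-2585 + X) + r(t(6))) = -(-4042)/((-2585 + 114) + (784 + (49/2)*(-7))) = -(-4042)/(-2471 + (784 - 343/2)) = -(-4042)/(-2471 + 1225/2) = -(-4042)/(-3717/2) = -(-4042)*(-2)/3717 = -1*8084/3717 = -8084/3717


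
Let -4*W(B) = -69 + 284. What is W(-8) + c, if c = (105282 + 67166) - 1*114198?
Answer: 232785/4 ≈ 58196.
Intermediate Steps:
W(B) = -215/4 (W(B) = -(-69 + 284)/4 = -1/4*215 = -215/4)
c = 58250 (c = 172448 - 114198 = 58250)
W(-8) + c = -215/4 + 58250 = 232785/4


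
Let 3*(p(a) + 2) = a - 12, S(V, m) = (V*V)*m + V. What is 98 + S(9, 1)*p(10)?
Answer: -142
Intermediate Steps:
S(V, m) = V + m*V² (S(V, m) = V²*m + V = m*V² + V = V + m*V²)
p(a) = -6 + a/3 (p(a) = -2 + (a - 12)/3 = -2 + (-12 + a)/3 = -2 + (-4 + a/3) = -6 + a/3)
98 + S(9, 1)*p(10) = 98 + (9*(1 + 9*1))*(-6 + (⅓)*10) = 98 + (9*(1 + 9))*(-6 + 10/3) = 98 + (9*10)*(-8/3) = 98 + 90*(-8/3) = 98 - 240 = -142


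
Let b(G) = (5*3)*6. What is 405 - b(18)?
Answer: 315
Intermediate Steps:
b(G) = 90 (b(G) = 15*6 = 90)
405 - b(18) = 405 - 1*90 = 405 - 90 = 315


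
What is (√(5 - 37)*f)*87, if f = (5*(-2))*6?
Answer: -20880*I*√2 ≈ -29529.0*I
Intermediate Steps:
f = -60 (f = -10*6 = -60)
(√(5 - 37)*f)*87 = (√(5 - 37)*(-60))*87 = (√(-32)*(-60))*87 = ((4*I*√2)*(-60))*87 = -240*I*√2*87 = -20880*I*√2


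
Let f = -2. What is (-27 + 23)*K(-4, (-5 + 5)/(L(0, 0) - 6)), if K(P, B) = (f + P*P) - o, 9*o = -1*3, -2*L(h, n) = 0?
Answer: -172/3 ≈ -57.333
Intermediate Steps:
L(h, n) = 0 (L(h, n) = -½*0 = 0)
o = -⅓ (o = (-1*3)/9 = (⅑)*(-3) = -⅓ ≈ -0.33333)
K(P, B) = -5/3 + P² (K(P, B) = (-2 + P*P) - 1*(-⅓) = (-2 + P²) + ⅓ = -5/3 + P²)
(-27 + 23)*K(-4, (-5 + 5)/(L(0, 0) - 6)) = (-27 + 23)*(-5/3 + (-4)²) = -4*(-5/3 + 16) = -4*43/3 = -172/3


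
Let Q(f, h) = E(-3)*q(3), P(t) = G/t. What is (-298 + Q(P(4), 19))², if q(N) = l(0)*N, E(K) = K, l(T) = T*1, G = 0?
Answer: 88804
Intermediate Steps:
l(T) = T
P(t) = 0 (P(t) = 0/t = 0)
q(N) = 0 (q(N) = 0*N = 0)
Q(f, h) = 0 (Q(f, h) = -3*0 = 0)
(-298 + Q(P(4), 19))² = (-298 + 0)² = (-298)² = 88804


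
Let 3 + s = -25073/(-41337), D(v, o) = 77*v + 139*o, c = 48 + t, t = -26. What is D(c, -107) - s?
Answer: -544681385/41337 ≈ -13177.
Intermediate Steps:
c = 22 (c = 48 - 26 = 22)
s = -98938/41337 (s = -3 - 25073/(-41337) = -3 - 25073*(-1/41337) = -3 + 25073/41337 = -98938/41337 ≈ -2.3934)
D(c, -107) - s = (77*22 + 139*(-107)) - 1*(-98938/41337) = (1694 - 14873) + 98938/41337 = -13179 + 98938/41337 = -544681385/41337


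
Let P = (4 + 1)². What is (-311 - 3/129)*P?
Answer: -334350/43 ≈ -7775.6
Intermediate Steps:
P = 25 (P = 5² = 25)
(-311 - 3/129)*P = (-311 - 3/129)*25 = (-311 - 3*1/129)*25 = (-311 - 1/43)*25 = -13374/43*25 = -334350/43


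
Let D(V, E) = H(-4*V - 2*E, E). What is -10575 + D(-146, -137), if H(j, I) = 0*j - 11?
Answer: -10586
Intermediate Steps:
H(j, I) = -11 (H(j, I) = 0 - 11 = -11)
D(V, E) = -11
-10575 + D(-146, -137) = -10575 - 11 = -10586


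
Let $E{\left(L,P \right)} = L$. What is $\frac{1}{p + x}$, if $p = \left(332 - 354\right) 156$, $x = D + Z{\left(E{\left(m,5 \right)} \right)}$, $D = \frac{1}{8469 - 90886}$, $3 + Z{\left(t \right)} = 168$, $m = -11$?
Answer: $- \frac{82417}{269256340} \approx -0.00030609$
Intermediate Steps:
$Z{\left(t \right)} = 165$ ($Z{\left(t \right)} = -3 + 168 = 165$)
$D = - \frac{1}{82417}$ ($D = \frac{1}{-82417} = - \frac{1}{82417} \approx -1.2133 \cdot 10^{-5}$)
$x = \frac{13598804}{82417}$ ($x = - \frac{1}{82417} + 165 = \frac{13598804}{82417} \approx 165.0$)
$p = -3432$ ($p = \left(-22\right) 156 = -3432$)
$\frac{1}{p + x} = \frac{1}{-3432 + \frac{13598804}{82417}} = \frac{1}{- \frac{269256340}{82417}} = - \frac{82417}{269256340}$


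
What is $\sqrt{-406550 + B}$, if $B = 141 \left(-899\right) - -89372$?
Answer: $i \sqrt{443937} \approx 666.29 i$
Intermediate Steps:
$B = -37387$ ($B = -126759 + 89372 = -37387$)
$\sqrt{-406550 + B} = \sqrt{-406550 - 37387} = \sqrt{-443937} = i \sqrt{443937}$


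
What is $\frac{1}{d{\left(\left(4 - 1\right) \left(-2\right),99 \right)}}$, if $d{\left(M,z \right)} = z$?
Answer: $\frac{1}{99} \approx 0.010101$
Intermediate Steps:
$\frac{1}{d{\left(\left(4 - 1\right) \left(-2\right),99 \right)}} = \frac{1}{99}$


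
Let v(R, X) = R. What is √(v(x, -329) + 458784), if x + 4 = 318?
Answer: √459098 ≈ 677.57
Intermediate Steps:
x = 314 (x = -4 + 318 = 314)
√(v(x, -329) + 458784) = √(314 + 458784) = √459098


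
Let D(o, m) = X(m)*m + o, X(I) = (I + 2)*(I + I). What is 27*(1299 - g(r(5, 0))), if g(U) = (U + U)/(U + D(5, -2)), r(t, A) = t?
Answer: 35046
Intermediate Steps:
X(I) = 2*I*(2 + I) (X(I) = (2 + I)*(2*I) = 2*I*(2 + I))
D(o, m) = o + 2*m²*(2 + m) (D(o, m) = (2*m*(2 + m))*m + o = 2*m²*(2 + m) + o = o + 2*m²*(2 + m))
g(U) = 2*U/(5 + U) (g(U) = (U + U)/(U + (5 + 2*(-2)²*(2 - 2))) = (2*U)/(U + (5 + 2*4*0)) = (2*U)/(U + (5 + 0)) = (2*U)/(U + 5) = (2*U)/(5 + U) = 2*U/(5 + U))
27*(1299 - g(r(5, 0))) = 27*(1299 - 2*5/(5 + 5)) = 27*(1299 - 2*5/10) = 27*(1299 - 1*1) = 27*(1299 - 1) = 27*1298 = 35046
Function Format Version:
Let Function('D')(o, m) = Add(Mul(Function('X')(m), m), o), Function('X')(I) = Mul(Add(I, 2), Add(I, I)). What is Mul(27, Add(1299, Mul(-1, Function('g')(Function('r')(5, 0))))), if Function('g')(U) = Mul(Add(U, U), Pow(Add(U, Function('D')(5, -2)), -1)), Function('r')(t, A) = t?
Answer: 35046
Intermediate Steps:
Function('X')(I) = Mul(2, I, Add(2, I)) (Function('X')(I) = Mul(Add(2, I), Mul(2, I)) = Mul(2, I, Add(2, I)))
Function('D')(o, m) = Add(o, Mul(2, Pow(m, 2), Add(2, m))) (Function('D')(o, m) = Add(Mul(Mul(2, m, Add(2, m)), m), o) = Add(Mul(2, Pow(m, 2), Add(2, m)), o) = Add(o, Mul(2, Pow(m, 2), Add(2, m))))
Function('g')(U) = Mul(2, U, Pow(Add(5, U), -1)) (Function('g')(U) = Mul(Add(U, U), Pow(Add(U, Add(5, Mul(2, Pow(-2, 2), Add(2, -2)))), -1)) = Mul(Mul(2, U), Pow(Add(U, Add(5, Mul(2, 4, 0))), -1)) = Mul(Mul(2, U), Pow(Add(U, Add(5, 0)), -1)) = Mul(Mul(2, U), Pow(Add(U, 5), -1)) = Mul(Mul(2, U), Pow(Add(5, U), -1)) = Mul(2, U, Pow(Add(5, U), -1)))
Mul(27, Add(1299, Mul(-1, Function('g')(Function('r')(5, 0))))) = Mul(27, Add(1299, Mul(-1, Mul(2, 5, Pow(Add(5, 5), -1))))) = Mul(27, Add(1299, Mul(-1, Mul(2, 5, Pow(10, -1))))) = Mul(27, Add(1299, Mul(-1, Mul(2, 5, Rational(1, 10))))) = Mul(27, Add(1299, Mul(-1, 1))) = Mul(27, Add(1299, -1)) = Mul(27, 1298) = 35046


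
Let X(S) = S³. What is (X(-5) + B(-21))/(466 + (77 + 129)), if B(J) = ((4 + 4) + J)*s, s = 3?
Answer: -41/168 ≈ -0.24405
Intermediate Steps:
B(J) = 24 + 3*J (B(J) = ((4 + 4) + J)*3 = (8 + J)*3 = 24 + 3*J)
(X(-5) + B(-21))/(466 + (77 + 129)) = ((-5)³ + (24 + 3*(-21)))/(466 + (77 + 129)) = (-125 + (24 - 63))/(466 + 206) = (-125 - 39)/672 = -164*1/672 = -41/168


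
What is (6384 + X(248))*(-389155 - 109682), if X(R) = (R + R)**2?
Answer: -125906458800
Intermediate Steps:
X(R) = 4*R**2 (X(R) = (2*R)**2 = 4*R**2)
(6384 + X(248))*(-389155 - 109682) = (6384 + 4*248**2)*(-389155 - 109682) = (6384 + 4*61504)*(-498837) = (6384 + 246016)*(-498837) = 252400*(-498837) = -125906458800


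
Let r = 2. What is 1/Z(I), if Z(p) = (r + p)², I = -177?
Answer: 1/30625 ≈ 3.2653e-5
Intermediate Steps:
Z(p) = (2 + p)²
1/Z(I) = 1/((2 - 177)²) = 1/((-175)²) = 1/30625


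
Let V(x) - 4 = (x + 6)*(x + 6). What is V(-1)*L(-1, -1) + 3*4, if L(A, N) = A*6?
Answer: -162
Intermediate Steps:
L(A, N) = 6*A
V(x) = 4 + (6 + x)**2 (V(x) = 4 + (x + 6)*(x + 6) = 4 + (6 + x)*(6 + x) = 4 + (6 + x)**2)
V(-1)*L(-1, -1) + 3*4 = (4 + (6 - 1)**2)*(6*(-1)) + 3*4 = (4 + 5**2)*(-6) + 12 = (4 + 25)*(-6) + 12 = 29*(-6) + 12 = -174 + 12 = -162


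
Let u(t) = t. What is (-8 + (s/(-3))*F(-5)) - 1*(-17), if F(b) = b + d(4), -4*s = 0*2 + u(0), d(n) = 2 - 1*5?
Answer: 9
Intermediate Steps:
d(n) = -3 (d(n) = 2 - 5 = -3)
s = 0 (s = -(0*2 + 0)/4 = -(0 + 0)/4 = -¼*0 = 0)
F(b) = -3 + b (F(b) = b - 3 = -3 + b)
(-8 + (s/(-3))*F(-5)) - 1*(-17) = (-8 + (0/(-3))*(-3 - 5)) - 1*(-17) = (-8 + (0*(-⅓))*(-8)) + 17 = (-8 + 0*(-8)) + 17 = (-8 + 0) + 17 = -8 + 17 = 9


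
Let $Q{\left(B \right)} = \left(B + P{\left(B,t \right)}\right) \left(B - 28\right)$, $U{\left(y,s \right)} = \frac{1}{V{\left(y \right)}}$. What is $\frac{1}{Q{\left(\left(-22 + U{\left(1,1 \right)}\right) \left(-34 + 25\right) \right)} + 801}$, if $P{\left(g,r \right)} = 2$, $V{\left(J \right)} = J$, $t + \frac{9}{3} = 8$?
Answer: $\frac{1}{31552} \approx 3.1694 \cdot 10^{-5}$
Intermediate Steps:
$t = 5$ ($t = -3 + 8 = 5$)
$U{\left(y,s \right)} = \frac{1}{y}$
$Q{\left(B \right)} = \left(-28 + B\right) \left(2 + B\right)$ ($Q{\left(B \right)} = \left(B + 2\right) \left(B - 28\right) = \left(2 + B\right) \left(-28 + B\right) = \left(-28 + B\right) \left(2 + B\right)$)
$\frac{1}{Q{\left(\left(-22 + U{\left(1,1 \right)}\right) \left(-34 + 25\right) \right)} + 801} = \frac{1}{\left(-56 + \left(\left(-22 + 1^{-1}\right) \left(-34 + 25\right)\right)^{2} - 26 \left(-22 + 1^{-1}\right) \left(-34 + 25\right)\right) + 801} = \frac{1}{\left(-56 + \left(\left(-22 + 1\right) \left(-9\right)\right)^{2} - 26 \left(-22 + 1\right) \left(-9\right)\right) + 801} = \frac{1}{\left(-56 + \left(\left(-21\right) \left(-9\right)\right)^{2} - 26 \left(\left(-21\right) \left(-9\right)\right)\right) + 801} = \frac{1}{\left(-56 + 189^{2} - 4914\right) + 801} = \frac{1}{\left(-56 + 35721 - 4914\right) + 801} = \frac{1}{30751 + 801} = \frac{1}{31552}$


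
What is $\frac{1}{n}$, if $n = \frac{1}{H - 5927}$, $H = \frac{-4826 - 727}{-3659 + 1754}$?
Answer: $- \frac{3761794}{635} \approx -5924.1$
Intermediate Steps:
$H = \frac{1851}{635}$ ($H = - \frac{5553}{-1905} = \left(-5553\right) \left(- \frac{1}{1905}\right) = \frac{1851}{635} \approx 2.915$)
$n = - \frac{635}{3761794}$ ($n = \frac{1}{\frac{1851}{635} - 5927} = \frac{1}{- \frac{3761794}{635}} = - \frac{635}{3761794} \approx -0.0001688$)
$\frac{1}{n} = \frac{1}{- \frac{635}{3761794}} = - \frac{3761794}{635}$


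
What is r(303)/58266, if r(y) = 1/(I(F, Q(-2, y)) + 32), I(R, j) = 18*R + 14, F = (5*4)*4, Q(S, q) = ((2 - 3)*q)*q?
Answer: 1/86583276 ≈ 1.1550e-8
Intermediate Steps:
Q(S, q) = -q² (Q(S, q) = (-q)*q = -q²)
F = 80 (F = 20*4 = 80)
I(R, j) = 14 + 18*R
r(y) = 1/1486 (r(y) = 1/((14 + 18*80) + 32) = 1/((14 + 1440) + 32) = 1/(1454 + 32) = 1/1486)
r(303)/58266 = (1/1486)/58266 = (1/1486)*(1/58266) = 1/86583276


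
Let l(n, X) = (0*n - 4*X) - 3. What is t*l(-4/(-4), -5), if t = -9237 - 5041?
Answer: -242726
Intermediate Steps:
t = -14278
l(n, X) = -3 - 4*X (l(n, X) = (0 - 4*X) - 3 = -4*X - 3 = -3 - 4*X)
t*l(-4/(-4), -5) = -14278*(-3 - 4*(-5)) = -14278*(-3 + 20) = -14278*17 = -242726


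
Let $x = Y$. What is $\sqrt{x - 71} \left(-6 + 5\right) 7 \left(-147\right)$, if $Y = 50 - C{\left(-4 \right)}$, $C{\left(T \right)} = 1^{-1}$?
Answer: $1029 i \sqrt{22} \approx 4826.4 i$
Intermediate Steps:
$C{\left(T \right)} = 1$
$Y = 49$ ($Y = 50 - 1 = 49$)
$x = 49$
$\sqrt{x - 71} \left(-6 + 5\right) 7 \left(-147\right) = \sqrt{49 - 71} \left(-6 + 5\right) 7 \left(-147\right) = \sqrt{-22} \left(\left(-1\right) 7\right) \left(-147\right) = i \sqrt{22} \left(-7\right) \left(-147\right) = - 7 i \sqrt{22} \left(-147\right) = 1029 i \sqrt{22}$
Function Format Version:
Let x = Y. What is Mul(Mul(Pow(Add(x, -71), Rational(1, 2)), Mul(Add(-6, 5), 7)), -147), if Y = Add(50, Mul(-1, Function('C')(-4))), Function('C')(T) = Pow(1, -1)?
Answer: Mul(1029, I, Pow(22, Rational(1, 2))) ≈ Mul(4826.4, I)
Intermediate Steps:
Function('C')(T) = 1
Y = 49 (Y = Add(50, Mul(-1, 1)) = Add(50, -1) = 49)
x = 49
Mul(Mul(Pow(Add(x, -71), Rational(1, 2)), Mul(Add(-6, 5), 7)), -147) = Mul(Mul(Pow(Add(49, -71), Rational(1, 2)), Mul(Add(-6, 5), 7)), -147) = Mul(Mul(Pow(-22, Rational(1, 2)), Mul(-1, 7)), -147) = Mul(Mul(Mul(I, Pow(22, Rational(1, 2))), -7), -147) = Mul(Mul(-7, I, Pow(22, Rational(1, 2))), -147) = Mul(1029, I, Pow(22, Rational(1, 2)))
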